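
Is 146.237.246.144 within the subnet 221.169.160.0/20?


Subnet network: 221.169.160.0
Test IP AND mask: 146.237.240.0
No, 146.237.246.144 is not in 221.169.160.0/20


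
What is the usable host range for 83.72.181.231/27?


Network: 83.72.181.224
Broadcast: 83.72.181.255
First usable = network + 1
Last usable = broadcast - 1
Range: 83.72.181.225 to 83.72.181.254


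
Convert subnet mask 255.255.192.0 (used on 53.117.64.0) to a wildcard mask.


Subnet mask: 255.255.192.0
Wildcard = 255.255.255.255 - subnet mask
255 - 255 = 0
255 - 255 = 0
255 - 192 = 63
255 - 0 = 255
Wildcard: 0.0.63.255


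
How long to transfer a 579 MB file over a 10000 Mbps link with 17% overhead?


Effective throughput = 10000 * (1 - 17/100) = 8300 Mbps
File size in Mb = 579 * 8 = 4632 Mb
Time = 4632 / 8300
Time = 0.5581 seconds


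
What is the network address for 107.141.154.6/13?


IP:   01101011.10001101.10011010.00000110
Mask: 11111111.11111000.00000000.00000000
AND operation:
Net:  01101011.10001000.00000000.00000000
Network: 107.136.0.0/13


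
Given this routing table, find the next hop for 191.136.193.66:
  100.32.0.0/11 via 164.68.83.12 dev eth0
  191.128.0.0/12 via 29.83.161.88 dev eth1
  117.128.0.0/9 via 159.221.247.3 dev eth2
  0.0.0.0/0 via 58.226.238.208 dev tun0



Longest prefix match for 191.136.193.66:
  /11 100.32.0.0: no
  /12 191.128.0.0: MATCH
  /9 117.128.0.0: no
  /0 0.0.0.0: MATCH
Selected: next-hop 29.83.161.88 via eth1 (matched /12)


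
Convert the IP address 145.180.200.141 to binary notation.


145 = 10010001
180 = 10110100
200 = 11001000
141 = 10001101
Binary: 10010001.10110100.11001000.10001101


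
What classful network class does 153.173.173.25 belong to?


First octet: 153
Binary: 10011001
10xxxxxx -> Class B (128-191)
Class B, default mask 255.255.0.0 (/16)


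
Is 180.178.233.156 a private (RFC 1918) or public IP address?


RFC 1918 private ranges:
  10.0.0.0/8 (10.0.0.0 - 10.255.255.255)
  172.16.0.0/12 (172.16.0.0 - 172.31.255.255)
  192.168.0.0/16 (192.168.0.0 - 192.168.255.255)
Public (not in any RFC 1918 range)


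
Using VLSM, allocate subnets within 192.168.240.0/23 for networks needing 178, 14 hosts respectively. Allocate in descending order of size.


178 hosts -> /24 (254 usable): 192.168.240.0/24
14 hosts -> /28 (14 usable): 192.168.241.0/28
Allocation: 192.168.240.0/24 (178 hosts, 254 usable); 192.168.241.0/28 (14 hosts, 14 usable)


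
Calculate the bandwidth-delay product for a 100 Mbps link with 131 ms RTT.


BDP = bandwidth * RTT
= 100 Mbps * 131 ms
= 100 * 1e6 * 131 / 1000 bits
= 13100000 bits
= 1637500 bytes
= 1599.1211 KB
BDP = 13100000 bits (1637500 bytes)


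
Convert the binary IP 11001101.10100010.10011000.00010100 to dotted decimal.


11001101 = 205
10100010 = 162
10011000 = 152
00010100 = 20
IP: 205.162.152.20


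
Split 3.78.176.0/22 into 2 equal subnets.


New prefix = 22 + 1 = 23
Each subnet has 512 addresses
  3.78.176.0/23
  3.78.178.0/23
Subnets: 3.78.176.0/23, 3.78.178.0/23


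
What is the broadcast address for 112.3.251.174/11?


Network: 112.0.0.0/11
Host bits = 21
Set all host bits to 1:
Broadcast: 112.31.255.255


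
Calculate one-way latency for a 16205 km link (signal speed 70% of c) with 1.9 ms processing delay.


Speed = 0.7 * 3e5 km/s = 210000 km/s
Propagation delay = 16205 / 210000 = 0.0772 s = 77.1667 ms
Processing delay = 1.9 ms
Total one-way latency = 79.0667 ms


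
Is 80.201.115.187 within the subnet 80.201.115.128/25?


Subnet network: 80.201.115.128
Test IP AND mask: 80.201.115.128
Yes, 80.201.115.187 is in 80.201.115.128/25


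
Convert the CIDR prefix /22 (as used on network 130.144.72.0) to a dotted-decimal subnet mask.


/22 means 22 network bits, 10 host bits
Binary: 11111111111111111111110000000000
Mask: 255.255.252.0


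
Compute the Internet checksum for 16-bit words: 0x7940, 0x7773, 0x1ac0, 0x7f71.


Sum all words (with carry folding):
+ 0x7940 = 0x7940
+ 0x7773 = 0xf0b3
+ 0x1ac0 = 0x0b74
+ 0x7f71 = 0x8ae5
One's complement: ~0x8ae5
Checksum = 0x751a


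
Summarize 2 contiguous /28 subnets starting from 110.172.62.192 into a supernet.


Original prefix: /28
Number of subnets: 2 = 2^1
New prefix = 28 - 1 = 27
Supernet: 110.172.62.192/27


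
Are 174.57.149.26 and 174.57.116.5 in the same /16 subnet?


Mask: 255.255.0.0
174.57.149.26 AND mask = 174.57.0.0
174.57.116.5 AND mask = 174.57.0.0
Yes, same subnet (174.57.0.0)


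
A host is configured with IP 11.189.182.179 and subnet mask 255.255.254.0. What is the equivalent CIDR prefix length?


Binary: 11111111.11111111.11111110.00000000
Count leading 1s
Prefix: /23


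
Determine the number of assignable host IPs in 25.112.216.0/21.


Host bits = 32 - 21 = 11
Total addresses = 2^11 = 2048
Usable = total - 2 (network and broadcast)
Usable hosts: 2046


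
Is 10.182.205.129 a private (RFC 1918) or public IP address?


RFC 1918 private ranges:
  10.0.0.0/8 (10.0.0.0 - 10.255.255.255)
  172.16.0.0/12 (172.16.0.0 - 172.31.255.255)
  192.168.0.0/16 (192.168.0.0 - 192.168.255.255)
Private (in 10.0.0.0/8)


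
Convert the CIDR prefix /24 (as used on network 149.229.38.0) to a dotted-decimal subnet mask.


/24 means 24 network bits, 8 host bits
Binary: 11111111111111111111111100000000
Mask: 255.255.255.0


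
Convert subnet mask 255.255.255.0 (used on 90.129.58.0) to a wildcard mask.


Subnet mask: 255.255.255.0
Wildcard = 255.255.255.255 - subnet mask
255 - 255 = 0
255 - 255 = 0
255 - 255 = 0
255 - 0 = 255
Wildcard: 0.0.0.255


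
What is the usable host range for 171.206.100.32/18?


Network: 171.206.64.0
Broadcast: 171.206.127.255
First usable = network + 1
Last usable = broadcast - 1
Range: 171.206.64.1 to 171.206.127.254


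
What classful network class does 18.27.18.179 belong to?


First octet: 18
Binary: 00010010
0xxxxxxx -> Class A (1-126)
Class A, default mask 255.0.0.0 (/8)


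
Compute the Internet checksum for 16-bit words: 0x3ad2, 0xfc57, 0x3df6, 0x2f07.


Sum all words (with carry folding):
+ 0x3ad2 = 0x3ad2
+ 0xfc57 = 0x372a
+ 0x3df6 = 0x7520
+ 0x2f07 = 0xa427
One's complement: ~0xa427
Checksum = 0x5bd8


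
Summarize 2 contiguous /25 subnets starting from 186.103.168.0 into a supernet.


Original prefix: /25
Number of subnets: 2 = 2^1
New prefix = 25 - 1 = 24
Supernet: 186.103.168.0/24


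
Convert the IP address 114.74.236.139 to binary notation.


114 = 01110010
74 = 01001010
236 = 11101100
139 = 10001011
Binary: 01110010.01001010.11101100.10001011


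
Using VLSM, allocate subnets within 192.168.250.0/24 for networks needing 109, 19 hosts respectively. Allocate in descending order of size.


109 hosts -> /25 (126 usable): 192.168.250.0/25
19 hosts -> /27 (30 usable): 192.168.250.128/27
Allocation: 192.168.250.0/25 (109 hosts, 126 usable); 192.168.250.128/27 (19 hosts, 30 usable)


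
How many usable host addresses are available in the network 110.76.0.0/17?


Host bits = 32 - 17 = 15
Total addresses = 2^15 = 32768
Usable = total - 2 (network and broadcast)
Usable hosts: 32766


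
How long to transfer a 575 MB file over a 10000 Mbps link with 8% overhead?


Effective throughput = 10000 * (1 - 8/100) = 9200 Mbps
File size in Mb = 575 * 8 = 4600 Mb
Time = 4600 / 9200
Time = 0.5 seconds


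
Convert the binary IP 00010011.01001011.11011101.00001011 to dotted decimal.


00010011 = 19
01001011 = 75
11011101 = 221
00001011 = 11
IP: 19.75.221.11


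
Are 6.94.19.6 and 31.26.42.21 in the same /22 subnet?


Mask: 255.255.252.0
6.94.19.6 AND mask = 6.94.16.0
31.26.42.21 AND mask = 31.26.40.0
No, different subnets (6.94.16.0 vs 31.26.40.0)


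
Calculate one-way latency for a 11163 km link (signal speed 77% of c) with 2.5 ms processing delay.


Speed = 0.77 * 3e5 km/s = 231000 km/s
Propagation delay = 11163 / 231000 = 0.0483 s = 48.3247 ms
Processing delay = 2.5 ms
Total one-way latency = 50.8247 ms


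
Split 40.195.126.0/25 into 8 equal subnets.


New prefix = 25 + 3 = 28
Each subnet has 16 addresses
  40.195.126.0/28
  40.195.126.16/28
  40.195.126.32/28
  40.195.126.48/28
  40.195.126.64/28
  40.195.126.80/28
  40.195.126.96/28
  40.195.126.112/28
Subnets: 40.195.126.0/28, 40.195.126.16/28, 40.195.126.32/28, 40.195.126.48/28, 40.195.126.64/28, 40.195.126.80/28, 40.195.126.96/28, 40.195.126.112/28


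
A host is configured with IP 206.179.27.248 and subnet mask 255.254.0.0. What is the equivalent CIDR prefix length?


Binary: 11111111.11111110.00000000.00000000
Count leading 1s
Prefix: /15


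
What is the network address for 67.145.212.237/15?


IP:   01000011.10010001.11010100.11101101
Mask: 11111111.11111110.00000000.00000000
AND operation:
Net:  01000011.10010000.00000000.00000000
Network: 67.144.0.0/15


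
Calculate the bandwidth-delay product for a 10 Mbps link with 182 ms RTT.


BDP = bandwidth * RTT
= 10 Mbps * 182 ms
= 10 * 1e6 * 182 / 1000 bits
= 1820000 bits
= 227500 bytes
= 222.168 KB
BDP = 1820000 bits (227500 bytes)


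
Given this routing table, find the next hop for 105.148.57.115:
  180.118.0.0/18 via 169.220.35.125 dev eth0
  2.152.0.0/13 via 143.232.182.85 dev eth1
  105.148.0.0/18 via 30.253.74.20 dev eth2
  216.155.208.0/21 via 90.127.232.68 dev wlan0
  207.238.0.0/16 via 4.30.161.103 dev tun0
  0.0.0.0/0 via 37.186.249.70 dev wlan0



Longest prefix match for 105.148.57.115:
  /18 180.118.0.0: no
  /13 2.152.0.0: no
  /18 105.148.0.0: MATCH
  /21 216.155.208.0: no
  /16 207.238.0.0: no
  /0 0.0.0.0: MATCH
Selected: next-hop 30.253.74.20 via eth2 (matched /18)


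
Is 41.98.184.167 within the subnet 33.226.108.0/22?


Subnet network: 33.226.108.0
Test IP AND mask: 41.98.184.0
No, 41.98.184.167 is not in 33.226.108.0/22


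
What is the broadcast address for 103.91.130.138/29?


Network: 103.91.130.136/29
Host bits = 3
Set all host bits to 1:
Broadcast: 103.91.130.143


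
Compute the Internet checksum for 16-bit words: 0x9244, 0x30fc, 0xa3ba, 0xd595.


Sum all words (with carry folding):
+ 0x9244 = 0x9244
+ 0x30fc = 0xc340
+ 0xa3ba = 0x66fb
+ 0xd595 = 0x3c91
One's complement: ~0x3c91
Checksum = 0xc36e


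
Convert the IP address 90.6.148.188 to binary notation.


90 = 01011010
6 = 00000110
148 = 10010100
188 = 10111100
Binary: 01011010.00000110.10010100.10111100


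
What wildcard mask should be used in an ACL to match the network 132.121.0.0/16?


Subnet mask: 255.255.0.0
Wildcard = 255.255.255.255 - subnet mask
255 - 255 = 0
255 - 255 = 0
255 - 0 = 255
255 - 0 = 255
Wildcard: 0.0.255.255


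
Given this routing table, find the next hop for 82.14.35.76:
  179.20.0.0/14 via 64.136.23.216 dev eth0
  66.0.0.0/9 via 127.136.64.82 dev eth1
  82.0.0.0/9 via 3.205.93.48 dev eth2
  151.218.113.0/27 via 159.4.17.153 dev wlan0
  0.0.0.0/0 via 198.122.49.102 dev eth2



Longest prefix match for 82.14.35.76:
  /14 179.20.0.0: no
  /9 66.0.0.0: no
  /9 82.0.0.0: MATCH
  /27 151.218.113.0: no
  /0 0.0.0.0: MATCH
Selected: next-hop 3.205.93.48 via eth2 (matched /9)


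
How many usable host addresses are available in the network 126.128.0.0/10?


Host bits = 32 - 10 = 22
Total addresses = 2^22 = 4194304
Usable = total - 2 (network and broadcast)
Usable hosts: 4194302


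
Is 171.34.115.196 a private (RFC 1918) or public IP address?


RFC 1918 private ranges:
  10.0.0.0/8 (10.0.0.0 - 10.255.255.255)
  172.16.0.0/12 (172.16.0.0 - 172.31.255.255)
  192.168.0.0/16 (192.168.0.0 - 192.168.255.255)
Public (not in any RFC 1918 range)


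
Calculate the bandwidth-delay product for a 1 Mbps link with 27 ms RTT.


BDP = bandwidth * RTT
= 1 Mbps * 27 ms
= 1 * 1e6 * 27 / 1000 bits
= 27000 bits
= 3375 bytes
= 3.2959 KB
BDP = 27000 bits (3375 bytes)


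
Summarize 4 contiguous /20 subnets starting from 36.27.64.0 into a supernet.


Original prefix: /20
Number of subnets: 4 = 2^2
New prefix = 20 - 2 = 18
Supernet: 36.27.64.0/18


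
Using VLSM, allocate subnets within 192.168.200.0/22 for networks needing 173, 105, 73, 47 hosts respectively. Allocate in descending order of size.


173 hosts -> /24 (254 usable): 192.168.200.0/24
105 hosts -> /25 (126 usable): 192.168.201.0/25
73 hosts -> /25 (126 usable): 192.168.201.128/25
47 hosts -> /26 (62 usable): 192.168.202.0/26
Allocation: 192.168.200.0/24 (173 hosts, 254 usable); 192.168.201.0/25 (105 hosts, 126 usable); 192.168.201.128/25 (73 hosts, 126 usable); 192.168.202.0/26 (47 hosts, 62 usable)


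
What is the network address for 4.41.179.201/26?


IP:   00000100.00101001.10110011.11001001
Mask: 11111111.11111111.11111111.11000000
AND operation:
Net:  00000100.00101001.10110011.11000000
Network: 4.41.179.192/26


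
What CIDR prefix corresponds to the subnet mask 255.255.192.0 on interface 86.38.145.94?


Binary: 11111111.11111111.11000000.00000000
Count leading 1s
Prefix: /18


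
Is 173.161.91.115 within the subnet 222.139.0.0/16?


Subnet network: 222.139.0.0
Test IP AND mask: 173.161.0.0
No, 173.161.91.115 is not in 222.139.0.0/16


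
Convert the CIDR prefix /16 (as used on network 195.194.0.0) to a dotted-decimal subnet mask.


/16 means 16 network bits, 16 host bits
Binary: 11111111111111110000000000000000
Mask: 255.255.0.0


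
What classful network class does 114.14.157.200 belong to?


First octet: 114
Binary: 01110010
0xxxxxxx -> Class A (1-126)
Class A, default mask 255.0.0.0 (/8)


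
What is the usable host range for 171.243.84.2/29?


Network: 171.243.84.0
Broadcast: 171.243.84.7
First usable = network + 1
Last usable = broadcast - 1
Range: 171.243.84.1 to 171.243.84.6


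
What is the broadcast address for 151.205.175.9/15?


Network: 151.204.0.0/15
Host bits = 17
Set all host bits to 1:
Broadcast: 151.205.255.255


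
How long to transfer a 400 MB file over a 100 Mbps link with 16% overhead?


Effective throughput = 100 * (1 - 16/100) = 84 Mbps
File size in Mb = 400 * 8 = 3200 Mb
Time = 3200 / 84
Time = 38.0952 seconds


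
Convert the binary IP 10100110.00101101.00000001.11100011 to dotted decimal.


10100110 = 166
00101101 = 45
00000001 = 1
11100011 = 227
IP: 166.45.1.227


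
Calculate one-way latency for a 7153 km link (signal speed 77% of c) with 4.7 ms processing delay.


Speed = 0.77 * 3e5 km/s = 231000 km/s
Propagation delay = 7153 / 231000 = 0.031 s = 30.9654 ms
Processing delay = 4.7 ms
Total one-way latency = 35.6654 ms


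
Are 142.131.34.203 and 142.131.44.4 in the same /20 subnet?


Mask: 255.255.240.0
142.131.34.203 AND mask = 142.131.32.0
142.131.44.4 AND mask = 142.131.32.0
Yes, same subnet (142.131.32.0)


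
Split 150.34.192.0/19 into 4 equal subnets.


New prefix = 19 + 2 = 21
Each subnet has 2048 addresses
  150.34.192.0/21
  150.34.200.0/21
  150.34.208.0/21
  150.34.216.0/21
Subnets: 150.34.192.0/21, 150.34.200.0/21, 150.34.208.0/21, 150.34.216.0/21


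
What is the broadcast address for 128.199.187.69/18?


Network: 128.199.128.0/18
Host bits = 14
Set all host bits to 1:
Broadcast: 128.199.191.255


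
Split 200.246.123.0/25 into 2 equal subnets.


New prefix = 25 + 1 = 26
Each subnet has 64 addresses
  200.246.123.0/26
  200.246.123.64/26
Subnets: 200.246.123.0/26, 200.246.123.64/26


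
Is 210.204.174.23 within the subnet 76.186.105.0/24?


Subnet network: 76.186.105.0
Test IP AND mask: 210.204.174.0
No, 210.204.174.23 is not in 76.186.105.0/24


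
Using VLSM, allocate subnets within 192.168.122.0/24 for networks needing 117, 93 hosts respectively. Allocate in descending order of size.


117 hosts -> /25 (126 usable): 192.168.122.0/25
93 hosts -> /25 (126 usable): 192.168.122.128/25
Allocation: 192.168.122.0/25 (117 hosts, 126 usable); 192.168.122.128/25 (93 hosts, 126 usable)


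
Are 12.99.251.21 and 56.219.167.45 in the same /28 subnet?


Mask: 255.255.255.240
12.99.251.21 AND mask = 12.99.251.16
56.219.167.45 AND mask = 56.219.167.32
No, different subnets (12.99.251.16 vs 56.219.167.32)


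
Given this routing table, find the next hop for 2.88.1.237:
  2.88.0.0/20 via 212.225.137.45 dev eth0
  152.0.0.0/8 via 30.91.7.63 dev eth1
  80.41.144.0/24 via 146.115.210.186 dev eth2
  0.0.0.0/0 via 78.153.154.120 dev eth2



Longest prefix match for 2.88.1.237:
  /20 2.88.0.0: MATCH
  /8 152.0.0.0: no
  /24 80.41.144.0: no
  /0 0.0.0.0: MATCH
Selected: next-hop 212.225.137.45 via eth0 (matched /20)


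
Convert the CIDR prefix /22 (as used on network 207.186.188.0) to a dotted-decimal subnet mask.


/22 means 22 network bits, 10 host bits
Binary: 11111111111111111111110000000000
Mask: 255.255.252.0


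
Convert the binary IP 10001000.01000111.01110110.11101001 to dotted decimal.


10001000 = 136
01000111 = 71
01110110 = 118
11101001 = 233
IP: 136.71.118.233


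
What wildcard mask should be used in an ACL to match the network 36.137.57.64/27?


Subnet mask: 255.255.255.224
Wildcard = 255.255.255.255 - subnet mask
255 - 255 = 0
255 - 255 = 0
255 - 255 = 0
255 - 224 = 31
Wildcard: 0.0.0.31


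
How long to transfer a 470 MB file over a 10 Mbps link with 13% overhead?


Effective throughput = 10 * (1 - 13/100) = 8.7 Mbps
File size in Mb = 470 * 8 = 3760 Mb
Time = 3760 / 8.7
Time = 432.1839 seconds


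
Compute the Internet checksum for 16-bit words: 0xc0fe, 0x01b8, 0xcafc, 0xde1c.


Sum all words (with carry folding):
+ 0xc0fe = 0xc0fe
+ 0x01b8 = 0xc2b6
+ 0xcafc = 0x8db3
+ 0xde1c = 0x6bd0
One's complement: ~0x6bd0
Checksum = 0x942f


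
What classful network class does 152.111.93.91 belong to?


First octet: 152
Binary: 10011000
10xxxxxx -> Class B (128-191)
Class B, default mask 255.255.0.0 (/16)


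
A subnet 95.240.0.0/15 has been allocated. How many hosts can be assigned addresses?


Host bits = 32 - 15 = 17
Total addresses = 2^17 = 131072
Usable = total - 2 (network and broadcast)
Usable hosts: 131070


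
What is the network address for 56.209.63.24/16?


IP:   00111000.11010001.00111111.00011000
Mask: 11111111.11111111.00000000.00000000
AND operation:
Net:  00111000.11010001.00000000.00000000
Network: 56.209.0.0/16


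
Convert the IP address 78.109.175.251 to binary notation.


78 = 01001110
109 = 01101101
175 = 10101111
251 = 11111011
Binary: 01001110.01101101.10101111.11111011


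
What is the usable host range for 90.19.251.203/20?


Network: 90.19.240.0
Broadcast: 90.19.255.255
First usable = network + 1
Last usable = broadcast - 1
Range: 90.19.240.1 to 90.19.255.254


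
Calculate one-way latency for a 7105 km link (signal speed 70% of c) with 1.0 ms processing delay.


Speed = 0.7 * 3e5 km/s = 210000 km/s
Propagation delay = 7105 / 210000 = 0.0338 s = 33.8333 ms
Processing delay = 1.0 ms
Total one-way latency = 34.8333 ms


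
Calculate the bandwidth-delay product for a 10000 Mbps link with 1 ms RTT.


BDP = bandwidth * RTT
= 10000 Mbps * 1 ms
= 10000 * 1e6 * 1 / 1000 bits
= 10000000 bits
= 1250000 bytes
= 1220.7031 KB
BDP = 10000000 bits (1250000 bytes)


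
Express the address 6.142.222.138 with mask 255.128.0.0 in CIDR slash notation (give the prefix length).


Binary: 11111111.10000000.00000000.00000000
Count leading 1s
Prefix: /9


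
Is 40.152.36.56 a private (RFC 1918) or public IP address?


RFC 1918 private ranges:
  10.0.0.0/8 (10.0.0.0 - 10.255.255.255)
  172.16.0.0/12 (172.16.0.0 - 172.31.255.255)
  192.168.0.0/16 (192.168.0.0 - 192.168.255.255)
Public (not in any RFC 1918 range)


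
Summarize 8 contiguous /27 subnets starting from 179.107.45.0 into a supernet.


Original prefix: /27
Number of subnets: 8 = 2^3
New prefix = 27 - 3 = 24
Supernet: 179.107.45.0/24


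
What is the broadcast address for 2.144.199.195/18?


Network: 2.144.192.0/18
Host bits = 14
Set all host bits to 1:
Broadcast: 2.144.255.255


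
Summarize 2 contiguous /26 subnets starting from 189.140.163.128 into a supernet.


Original prefix: /26
Number of subnets: 2 = 2^1
New prefix = 26 - 1 = 25
Supernet: 189.140.163.128/25


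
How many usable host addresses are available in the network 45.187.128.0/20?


Host bits = 32 - 20 = 12
Total addresses = 2^12 = 4096
Usable = total - 2 (network and broadcast)
Usable hosts: 4094


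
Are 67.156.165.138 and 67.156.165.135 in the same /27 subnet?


Mask: 255.255.255.224
67.156.165.138 AND mask = 67.156.165.128
67.156.165.135 AND mask = 67.156.165.128
Yes, same subnet (67.156.165.128)


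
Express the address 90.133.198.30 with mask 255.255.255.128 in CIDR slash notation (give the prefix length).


Binary: 11111111.11111111.11111111.10000000
Count leading 1s
Prefix: /25


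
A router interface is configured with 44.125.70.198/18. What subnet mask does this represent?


/18 means 18 network bits, 14 host bits
Binary: 11111111111111111100000000000000
Mask: 255.255.192.0


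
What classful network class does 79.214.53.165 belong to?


First octet: 79
Binary: 01001111
0xxxxxxx -> Class A (1-126)
Class A, default mask 255.0.0.0 (/8)


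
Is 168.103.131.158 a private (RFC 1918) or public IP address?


RFC 1918 private ranges:
  10.0.0.0/8 (10.0.0.0 - 10.255.255.255)
  172.16.0.0/12 (172.16.0.0 - 172.31.255.255)
  192.168.0.0/16 (192.168.0.0 - 192.168.255.255)
Public (not in any RFC 1918 range)


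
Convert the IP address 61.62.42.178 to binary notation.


61 = 00111101
62 = 00111110
42 = 00101010
178 = 10110010
Binary: 00111101.00111110.00101010.10110010


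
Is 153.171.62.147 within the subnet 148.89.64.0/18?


Subnet network: 148.89.64.0
Test IP AND mask: 153.171.0.0
No, 153.171.62.147 is not in 148.89.64.0/18


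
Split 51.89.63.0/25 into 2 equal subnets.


New prefix = 25 + 1 = 26
Each subnet has 64 addresses
  51.89.63.0/26
  51.89.63.64/26
Subnets: 51.89.63.0/26, 51.89.63.64/26


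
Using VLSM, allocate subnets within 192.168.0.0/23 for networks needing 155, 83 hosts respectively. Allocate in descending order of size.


155 hosts -> /24 (254 usable): 192.168.0.0/24
83 hosts -> /25 (126 usable): 192.168.1.0/25
Allocation: 192.168.0.0/24 (155 hosts, 254 usable); 192.168.1.0/25 (83 hosts, 126 usable)


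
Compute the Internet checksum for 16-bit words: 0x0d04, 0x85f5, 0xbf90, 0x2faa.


Sum all words (with carry folding):
+ 0x0d04 = 0x0d04
+ 0x85f5 = 0x92f9
+ 0xbf90 = 0x528a
+ 0x2faa = 0x8234
One's complement: ~0x8234
Checksum = 0x7dcb


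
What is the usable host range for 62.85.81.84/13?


Network: 62.80.0.0
Broadcast: 62.87.255.255
First usable = network + 1
Last usable = broadcast - 1
Range: 62.80.0.1 to 62.87.255.254


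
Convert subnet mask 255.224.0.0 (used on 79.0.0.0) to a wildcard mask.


Subnet mask: 255.224.0.0
Wildcard = 255.255.255.255 - subnet mask
255 - 255 = 0
255 - 224 = 31
255 - 0 = 255
255 - 0 = 255
Wildcard: 0.31.255.255


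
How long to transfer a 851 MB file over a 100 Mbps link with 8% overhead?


Effective throughput = 100 * (1 - 8/100) = 92 Mbps
File size in Mb = 851 * 8 = 6808 Mb
Time = 6808 / 92
Time = 74 seconds


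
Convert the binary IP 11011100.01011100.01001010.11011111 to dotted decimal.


11011100 = 220
01011100 = 92
01001010 = 74
11011111 = 223
IP: 220.92.74.223


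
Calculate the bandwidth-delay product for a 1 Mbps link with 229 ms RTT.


BDP = bandwidth * RTT
= 1 Mbps * 229 ms
= 1 * 1e6 * 229 / 1000 bits
= 229000 bits
= 28625 bytes
= 27.9541 KB
BDP = 229000 bits (28625 bytes)


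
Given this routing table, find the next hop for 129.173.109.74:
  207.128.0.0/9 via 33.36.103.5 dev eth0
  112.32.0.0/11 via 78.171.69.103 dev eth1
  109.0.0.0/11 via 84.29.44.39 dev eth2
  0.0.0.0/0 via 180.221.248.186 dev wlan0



Longest prefix match for 129.173.109.74:
  /9 207.128.0.0: no
  /11 112.32.0.0: no
  /11 109.0.0.0: no
  /0 0.0.0.0: MATCH
Selected: next-hop 180.221.248.186 via wlan0 (matched /0)


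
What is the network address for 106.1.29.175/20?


IP:   01101010.00000001.00011101.10101111
Mask: 11111111.11111111.11110000.00000000
AND operation:
Net:  01101010.00000001.00010000.00000000
Network: 106.1.16.0/20


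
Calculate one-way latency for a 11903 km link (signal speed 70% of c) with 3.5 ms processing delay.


Speed = 0.7 * 3e5 km/s = 210000 km/s
Propagation delay = 11903 / 210000 = 0.0567 s = 56.681 ms
Processing delay = 3.5 ms
Total one-way latency = 60.181 ms


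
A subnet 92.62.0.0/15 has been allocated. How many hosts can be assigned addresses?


Host bits = 32 - 15 = 17
Total addresses = 2^17 = 131072
Usable = total - 2 (network and broadcast)
Usable hosts: 131070


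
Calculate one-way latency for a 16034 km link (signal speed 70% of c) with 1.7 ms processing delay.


Speed = 0.7 * 3e5 km/s = 210000 km/s
Propagation delay = 16034 / 210000 = 0.0764 s = 76.3524 ms
Processing delay = 1.7 ms
Total one-way latency = 78.0524 ms


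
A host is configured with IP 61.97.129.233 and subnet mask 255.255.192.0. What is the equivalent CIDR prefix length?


Binary: 11111111.11111111.11000000.00000000
Count leading 1s
Prefix: /18


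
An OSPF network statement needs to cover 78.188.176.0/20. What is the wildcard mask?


Subnet mask: 255.255.240.0
Wildcard = 255.255.255.255 - subnet mask
255 - 255 = 0
255 - 255 = 0
255 - 240 = 15
255 - 0 = 255
Wildcard: 0.0.15.255


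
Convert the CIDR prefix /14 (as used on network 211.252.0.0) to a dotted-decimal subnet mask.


/14 means 14 network bits, 18 host bits
Binary: 11111111111111000000000000000000
Mask: 255.252.0.0


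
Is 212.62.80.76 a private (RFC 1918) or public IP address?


RFC 1918 private ranges:
  10.0.0.0/8 (10.0.0.0 - 10.255.255.255)
  172.16.0.0/12 (172.16.0.0 - 172.31.255.255)
  192.168.0.0/16 (192.168.0.0 - 192.168.255.255)
Public (not in any RFC 1918 range)


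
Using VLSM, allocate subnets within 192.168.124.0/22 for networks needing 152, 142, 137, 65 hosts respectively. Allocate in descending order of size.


152 hosts -> /24 (254 usable): 192.168.124.0/24
142 hosts -> /24 (254 usable): 192.168.125.0/24
137 hosts -> /24 (254 usable): 192.168.126.0/24
65 hosts -> /25 (126 usable): 192.168.127.0/25
Allocation: 192.168.124.0/24 (152 hosts, 254 usable); 192.168.125.0/24 (142 hosts, 254 usable); 192.168.126.0/24 (137 hosts, 254 usable); 192.168.127.0/25 (65 hosts, 126 usable)


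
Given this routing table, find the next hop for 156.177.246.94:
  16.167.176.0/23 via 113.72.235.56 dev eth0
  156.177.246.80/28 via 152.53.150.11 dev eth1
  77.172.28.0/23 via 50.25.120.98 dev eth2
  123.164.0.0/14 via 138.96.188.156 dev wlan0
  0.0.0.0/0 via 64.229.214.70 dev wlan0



Longest prefix match for 156.177.246.94:
  /23 16.167.176.0: no
  /28 156.177.246.80: MATCH
  /23 77.172.28.0: no
  /14 123.164.0.0: no
  /0 0.0.0.0: MATCH
Selected: next-hop 152.53.150.11 via eth1 (matched /28)


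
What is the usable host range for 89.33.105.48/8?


Network: 89.0.0.0
Broadcast: 89.255.255.255
First usable = network + 1
Last usable = broadcast - 1
Range: 89.0.0.1 to 89.255.255.254


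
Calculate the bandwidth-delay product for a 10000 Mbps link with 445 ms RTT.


BDP = bandwidth * RTT
= 10000 Mbps * 445 ms
= 10000 * 1e6 * 445 / 1000 bits
= 4450000000 bits
= 556250000 bytes
= 543212.8906 KB
BDP = 4450000000 bits (556250000 bytes)


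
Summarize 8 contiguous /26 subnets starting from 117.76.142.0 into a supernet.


Original prefix: /26
Number of subnets: 8 = 2^3
New prefix = 26 - 3 = 23
Supernet: 117.76.142.0/23


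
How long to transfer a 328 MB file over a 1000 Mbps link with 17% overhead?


Effective throughput = 1000 * (1 - 17/100) = 830 Mbps
File size in Mb = 328 * 8 = 2624 Mb
Time = 2624 / 830
Time = 3.1614 seconds


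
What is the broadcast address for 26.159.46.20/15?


Network: 26.158.0.0/15
Host bits = 17
Set all host bits to 1:
Broadcast: 26.159.255.255


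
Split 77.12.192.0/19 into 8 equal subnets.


New prefix = 19 + 3 = 22
Each subnet has 1024 addresses
  77.12.192.0/22
  77.12.196.0/22
  77.12.200.0/22
  77.12.204.0/22
  77.12.208.0/22
  77.12.212.0/22
  77.12.216.0/22
  77.12.220.0/22
Subnets: 77.12.192.0/22, 77.12.196.0/22, 77.12.200.0/22, 77.12.204.0/22, 77.12.208.0/22, 77.12.212.0/22, 77.12.216.0/22, 77.12.220.0/22


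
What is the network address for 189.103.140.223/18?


IP:   10111101.01100111.10001100.11011111
Mask: 11111111.11111111.11000000.00000000
AND operation:
Net:  10111101.01100111.10000000.00000000
Network: 189.103.128.0/18


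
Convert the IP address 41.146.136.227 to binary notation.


41 = 00101001
146 = 10010010
136 = 10001000
227 = 11100011
Binary: 00101001.10010010.10001000.11100011


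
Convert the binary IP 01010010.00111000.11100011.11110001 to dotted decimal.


01010010 = 82
00111000 = 56
11100011 = 227
11110001 = 241
IP: 82.56.227.241


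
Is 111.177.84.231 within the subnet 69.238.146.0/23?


Subnet network: 69.238.146.0
Test IP AND mask: 111.177.84.0
No, 111.177.84.231 is not in 69.238.146.0/23


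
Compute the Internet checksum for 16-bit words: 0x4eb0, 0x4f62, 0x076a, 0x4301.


Sum all words (with carry folding):
+ 0x4eb0 = 0x4eb0
+ 0x4f62 = 0x9e12
+ 0x076a = 0xa57c
+ 0x4301 = 0xe87d
One's complement: ~0xe87d
Checksum = 0x1782


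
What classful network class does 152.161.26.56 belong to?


First octet: 152
Binary: 10011000
10xxxxxx -> Class B (128-191)
Class B, default mask 255.255.0.0 (/16)


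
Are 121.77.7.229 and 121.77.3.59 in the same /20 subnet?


Mask: 255.255.240.0
121.77.7.229 AND mask = 121.77.0.0
121.77.3.59 AND mask = 121.77.0.0
Yes, same subnet (121.77.0.0)


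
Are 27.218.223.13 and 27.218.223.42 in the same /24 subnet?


Mask: 255.255.255.0
27.218.223.13 AND mask = 27.218.223.0
27.218.223.42 AND mask = 27.218.223.0
Yes, same subnet (27.218.223.0)


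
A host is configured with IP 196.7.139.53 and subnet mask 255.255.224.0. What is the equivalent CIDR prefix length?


Binary: 11111111.11111111.11100000.00000000
Count leading 1s
Prefix: /19


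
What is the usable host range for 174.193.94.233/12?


Network: 174.192.0.0
Broadcast: 174.207.255.255
First usable = network + 1
Last usable = broadcast - 1
Range: 174.192.0.1 to 174.207.255.254


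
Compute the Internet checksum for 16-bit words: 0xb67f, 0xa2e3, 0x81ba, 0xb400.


Sum all words (with carry folding):
+ 0xb67f = 0xb67f
+ 0xa2e3 = 0x5963
+ 0x81ba = 0xdb1d
+ 0xb400 = 0x8f1e
One's complement: ~0x8f1e
Checksum = 0x70e1


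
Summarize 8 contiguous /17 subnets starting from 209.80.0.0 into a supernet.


Original prefix: /17
Number of subnets: 8 = 2^3
New prefix = 17 - 3 = 14
Supernet: 209.80.0.0/14


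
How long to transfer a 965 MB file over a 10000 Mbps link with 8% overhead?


Effective throughput = 10000 * (1 - 8/100) = 9200 Mbps
File size in Mb = 965 * 8 = 7720 Mb
Time = 7720 / 9200
Time = 0.8391 seconds


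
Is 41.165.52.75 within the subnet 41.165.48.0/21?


Subnet network: 41.165.48.0
Test IP AND mask: 41.165.48.0
Yes, 41.165.52.75 is in 41.165.48.0/21


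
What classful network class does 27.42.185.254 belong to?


First octet: 27
Binary: 00011011
0xxxxxxx -> Class A (1-126)
Class A, default mask 255.0.0.0 (/8)


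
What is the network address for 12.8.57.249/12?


IP:   00001100.00001000.00111001.11111001
Mask: 11111111.11110000.00000000.00000000
AND operation:
Net:  00001100.00000000.00000000.00000000
Network: 12.0.0.0/12


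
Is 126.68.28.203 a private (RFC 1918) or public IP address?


RFC 1918 private ranges:
  10.0.0.0/8 (10.0.0.0 - 10.255.255.255)
  172.16.0.0/12 (172.16.0.0 - 172.31.255.255)
  192.168.0.0/16 (192.168.0.0 - 192.168.255.255)
Public (not in any RFC 1918 range)


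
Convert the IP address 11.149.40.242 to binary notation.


11 = 00001011
149 = 10010101
40 = 00101000
242 = 11110010
Binary: 00001011.10010101.00101000.11110010


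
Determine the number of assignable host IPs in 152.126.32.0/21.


Host bits = 32 - 21 = 11
Total addresses = 2^11 = 2048
Usable = total - 2 (network and broadcast)
Usable hosts: 2046


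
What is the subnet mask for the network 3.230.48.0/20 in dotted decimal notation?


/20 means 20 network bits, 12 host bits
Binary: 11111111111111111111000000000000
Mask: 255.255.240.0


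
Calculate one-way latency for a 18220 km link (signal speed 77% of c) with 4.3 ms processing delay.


Speed = 0.77 * 3e5 km/s = 231000 km/s
Propagation delay = 18220 / 231000 = 0.0789 s = 78.8745 ms
Processing delay = 4.3 ms
Total one-way latency = 83.1745 ms


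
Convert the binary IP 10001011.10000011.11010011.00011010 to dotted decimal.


10001011 = 139
10000011 = 131
11010011 = 211
00011010 = 26
IP: 139.131.211.26


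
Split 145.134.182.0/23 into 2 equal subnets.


New prefix = 23 + 1 = 24
Each subnet has 256 addresses
  145.134.182.0/24
  145.134.183.0/24
Subnets: 145.134.182.0/24, 145.134.183.0/24


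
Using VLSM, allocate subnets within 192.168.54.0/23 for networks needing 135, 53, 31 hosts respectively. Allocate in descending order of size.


135 hosts -> /24 (254 usable): 192.168.54.0/24
53 hosts -> /26 (62 usable): 192.168.55.0/26
31 hosts -> /26 (62 usable): 192.168.55.64/26
Allocation: 192.168.54.0/24 (135 hosts, 254 usable); 192.168.55.0/26 (53 hosts, 62 usable); 192.168.55.64/26 (31 hosts, 62 usable)


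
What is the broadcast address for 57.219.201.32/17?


Network: 57.219.128.0/17
Host bits = 15
Set all host bits to 1:
Broadcast: 57.219.255.255


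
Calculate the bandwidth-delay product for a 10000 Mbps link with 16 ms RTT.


BDP = bandwidth * RTT
= 10000 Mbps * 16 ms
= 10000 * 1e6 * 16 / 1000 bits
= 160000000 bits
= 20000000 bytes
= 19531.25 KB
BDP = 160000000 bits (20000000 bytes)


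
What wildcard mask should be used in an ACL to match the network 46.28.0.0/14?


Subnet mask: 255.252.0.0
Wildcard = 255.255.255.255 - subnet mask
255 - 255 = 0
255 - 252 = 3
255 - 0 = 255
255 - 0 = 255
Wildcard: 0.3.255.255


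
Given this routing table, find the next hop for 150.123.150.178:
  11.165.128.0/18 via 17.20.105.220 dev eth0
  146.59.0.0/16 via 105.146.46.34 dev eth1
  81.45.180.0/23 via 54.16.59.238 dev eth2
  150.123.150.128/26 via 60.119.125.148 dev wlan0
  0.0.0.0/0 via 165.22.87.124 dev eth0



Longest prefix match for 150.123.150.178:
  /18 11.165.128.0: no
  /16 146.59.0.0: no
  /23 81.45.180.0: no
  /26 150.123.150.128: MATCH
  /0 0.0.0.0: MATCH
Selected: next-hop 60.119.125.148 via wlan0 (matched /26)


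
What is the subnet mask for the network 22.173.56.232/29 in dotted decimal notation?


/29 means 29 network bits, 3 host bits
Binary: 11111111111111111111111111111000
Mask: 255.255.255.248


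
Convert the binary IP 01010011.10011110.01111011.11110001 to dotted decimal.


01010011 = 83
10011110 = 158
01111011 = 123
11110001 = 241
IP: 83.158.123.241


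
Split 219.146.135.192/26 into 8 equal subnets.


New prefix = 26 + 3 = 29
Each subnet has 8 addresses
  219.146.135.192/29
  219.146.135.200/29
  219.146.135.208/29
  219.146.135.216/29
  219.146.135.224/29
  219.146.135.232/29
  219.146.135.240/29
  219.146.135.248/29
Subnets: 219.146.135.192/29, 219.146.135.200/29, 219.146.135.208/29, 219.146.135.216/29, 219.146.135.224/29, 219.146.135.232/29, 219.146.135.240/29, 219.146.135.248/29


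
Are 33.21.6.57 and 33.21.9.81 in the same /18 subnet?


Mask: 255.255.192.0
33.21.6.57 AND mask = 33.21.0.0
33.21.9.81 AND mask = 33.21.0.0
Yes, same subnet (33.21.0.0)


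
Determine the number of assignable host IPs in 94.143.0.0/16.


Host bits = 32 - 16 = 16
Total addresses = 2^16 = 65536
Usable = total - 2 (network and broadcast)
Usable hosts: 65534


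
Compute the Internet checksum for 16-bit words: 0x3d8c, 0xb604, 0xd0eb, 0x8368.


Sum all words (with carry folding):
+ 0x3d8c = 0x3d8c
+ 0xb604 = 0xf390
+ 0xd0eb = 0xc47c
+ 0x8368 = 0x47e5
One's complement: ~0x47e5
Checksum = 0xb81a


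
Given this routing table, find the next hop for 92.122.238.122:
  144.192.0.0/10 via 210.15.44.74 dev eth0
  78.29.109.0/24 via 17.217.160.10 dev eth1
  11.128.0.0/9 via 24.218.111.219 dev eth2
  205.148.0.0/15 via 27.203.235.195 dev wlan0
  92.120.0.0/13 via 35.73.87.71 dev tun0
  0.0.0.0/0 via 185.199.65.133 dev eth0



Longest prefix match for 92.122.238.122:
  /10 144.192.0.0: no
  /24 78.29.109.0: no
  /9 11.128.0.0: no
  /15 205.148.0.0: no
  /13 92.120.0.0: MATCH
  /0 0.0.0.0: MATCH
Selected: next-hop 35.73.87.71 via tun0 (matched /13)


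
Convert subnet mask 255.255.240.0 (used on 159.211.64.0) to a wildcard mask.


Subnet mask: 255.255.240.0
Wildcard = 255.255.255.255 - subnet mask
255 - 255 = 0
255 - 255 = 0
255 - 240 = 15
255 - 0 = 255
Wildcard: 0.0.15.255


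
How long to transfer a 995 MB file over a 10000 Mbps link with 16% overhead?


Effective throughput = 10000 * (1 - 16/100) = 8400 Mbps
File size in Mb = 995 * 8 = 7960 Mb
Time = 7960 / 8400
Time = 0.9476 seconds


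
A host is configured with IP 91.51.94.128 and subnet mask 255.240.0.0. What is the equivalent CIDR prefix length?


Binary: 11111111.11110000.00000000.00000000
Count leading 1s
Prefix: /12


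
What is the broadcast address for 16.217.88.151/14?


Network: 16.216.0.0/14
Host bits = 18
Set all host bits to 1:
Broadcast: 16.219.255.255


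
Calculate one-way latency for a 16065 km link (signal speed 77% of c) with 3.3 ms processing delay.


Speed = 0.77 * 3e5 km/s = 231000 km/s
Propagation delay = 16065 / 231000 = 0.0695 s = 69.5455 ms
Processing delay = 3.3 ms
Total one-way latency = 72.8455 ms


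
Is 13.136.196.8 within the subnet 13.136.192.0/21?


Subnet network: 13.136.192.0
Test IP AND mask: 13.136.192.0
Yes, 13.136.196.8 is in 13.136.192.0/21


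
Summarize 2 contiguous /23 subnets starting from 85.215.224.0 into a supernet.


Original prefix: /23
Number of subnets: 2 = 2^1
New prefix = 23 - 1 = 22
Supernet: 85.215.224.0/22


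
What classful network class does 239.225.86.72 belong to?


First octet: 239
Binary: 11101111
1110xxxx -> Class D (224-239)
Class D (multicast), default mask N/A


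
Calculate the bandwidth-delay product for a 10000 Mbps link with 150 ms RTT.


BDP = bandwidth * RTT
= 10000 Mbps * 150 ms
= 10000 * 1e6 * 150 / 1000 bits
= 1500000000 bits
= 187500000 bytes
= 183105.4688 KB
BDP = 1500000000 bits (187500000 bytes)


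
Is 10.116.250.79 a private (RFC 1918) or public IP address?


RFC 1918 private ranges:
  10.0.0.0/8 (10.0.0.0 - 10.255.255.255)
  172.16.0.0/12 (172.16.0.0 - 172.31.255.255)
  192.168.0.0/16 (192.168.0.0 - 192.168.255.255)
Private (in 10.0.0.0/8)


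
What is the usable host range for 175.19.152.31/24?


Network: 175.19.152.0
Broadcast: 175.19.152.255
First usable = network + 1
Last usable = broadcast - 1
Range: 175.19.152.1 to 175.19.152.254


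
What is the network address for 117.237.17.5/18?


IP:   01110101.11101101.00010001.00000101
Mask: 11111111.11111111.11000000.00000000
AND operation:
Net:  01110101.11101101.00000000.00000000
Network: 117.237.0.0/18


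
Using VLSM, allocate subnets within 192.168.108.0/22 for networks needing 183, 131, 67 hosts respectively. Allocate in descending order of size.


183 hosts -> /24 (254 usable): 192.168.108.0/24
131 hosts -> /24 (254 usable): 192.168.109.0/24
67 hosts -> /25 (126 usable): 192.168.110.0/25
Allocation: 192.168.108.0/24 (183 hosts, 254 usable); 192.168.109.0/24 (131 hosts, 254 usable); 192.168.110.0/25 (67 hosts, 126 usable)


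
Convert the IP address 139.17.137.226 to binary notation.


139 = 10001011
17 = 00010001
137 = 10001001
226 = 11100010
Binary: 10001011.00010001.10001001.11100010


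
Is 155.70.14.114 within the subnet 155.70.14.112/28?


Subnet network: 155.70.14.112
Test IP AND mask: 155.70.14.112
Yes, 155.70.14.114 is in 155.70.14.112/28


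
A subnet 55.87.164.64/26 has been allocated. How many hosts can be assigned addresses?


Host bits = 32 - 26 = 6
Total addresses = 2^6 = 64
Usable = total - 2 (network and broadcast)
Usable hosts: 62
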